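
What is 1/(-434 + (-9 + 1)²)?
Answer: -1/370 ≈ -0.0027027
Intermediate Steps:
1/(-434 + (-9 + 1)²) = 1/(-434 + (-8)²) = 1/(-434 + 64) = 1/(-370) = -1/370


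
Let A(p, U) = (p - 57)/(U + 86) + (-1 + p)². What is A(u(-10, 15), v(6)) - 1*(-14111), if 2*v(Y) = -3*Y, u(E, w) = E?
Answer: 1095797/77 ≈ 14231.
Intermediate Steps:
v(Y) = -3*Y/2 (v(Y) = (-3*Y)/2 = -3*Y/2)
A(p, U) = (-1 + p)² + (-57 + p)/(86 + U) (A(p, U) = (-57 + p)/(86 + U) + (-1 + p)² = (-1 + p)² + (-57 + p)/(86 + U))
A(u(-10, 15), v(6)) - 1*(-14111) = (-57 - 10 + 86*(-1 - 10)² + (-3/2*6)*(-1 - 10)²)/(86 - 3/2*6) - 1*(-14111) = (-57 - 10 + 86*(-11)² - 9*(-11)²)/(86 - 9) + 14111 = (-57 - 10 + 86*121 - 9*121)/77 + 14111 = (-57 - 10 + 10406 - 1089)/77 + 14111 = (1/77)*9250 + 14111 = 9250/77 + 14111 = 1095797/77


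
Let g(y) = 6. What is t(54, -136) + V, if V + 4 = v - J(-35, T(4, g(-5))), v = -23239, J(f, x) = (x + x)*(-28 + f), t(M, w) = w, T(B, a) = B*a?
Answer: -20355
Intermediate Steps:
J(f, x) = 2*x*(-28 + f) (J(f, x) = (2*x)*(-28 + f) = 2*x*(-28 + f))
V = -20219 (V = -4 + (-23239 - 2*4*6*(-28 - 35)) = -4 + (-23239 - 2*24*(-63)) = -4 + (-23239 - 1*(-3024)) = -4 + (-23239 + 3024) = -4 - 20215 = -20219)
t(54, -136) + V = -136 - 20219 = -20355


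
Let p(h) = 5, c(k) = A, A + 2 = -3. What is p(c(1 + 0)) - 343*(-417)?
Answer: 143036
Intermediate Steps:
A = -5 (A = -2 - 3 = -5)
c(k) = -5
p(c(1 + 0)) - 343*(-417) = 5 - 343*(-417) = 5 + 143031 = 143036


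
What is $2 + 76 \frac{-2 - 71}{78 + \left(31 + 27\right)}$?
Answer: $- \frac{1319}{34} \approx -38.794$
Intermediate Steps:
$2 + 76 \frac{-2 - 71}{78 + \left(31 + 27\right)} = 2 + 76 \left(- \frac{73}{78 + 58}\right) = 2 + 76 \left(- \frac{73}{136}\right) = 2 - \frac{1387}{34} = - \frac{1319}{34}$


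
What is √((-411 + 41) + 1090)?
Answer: 12*√5 ≈ 26.833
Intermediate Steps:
√((-411 + 41) + 1090) = √(-370 + 1090) = √720 = 12*√5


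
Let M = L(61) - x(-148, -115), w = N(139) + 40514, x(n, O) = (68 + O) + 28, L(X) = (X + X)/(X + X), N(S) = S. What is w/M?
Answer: 40653/20 ≈ 2032.7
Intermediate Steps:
L(X) = 1 (L(X) = (2*X)/((2*X)) = (2*X)*(1/(2*X)) = 1)
x(n, O) = 96 + O
w = 40653 (w = 139 + 40514 = 40653)
M = 20 (M = 1 - (96 - 115) = 1 - 1*(-19) = 1 + 19 = 20)
w/M = 40653/20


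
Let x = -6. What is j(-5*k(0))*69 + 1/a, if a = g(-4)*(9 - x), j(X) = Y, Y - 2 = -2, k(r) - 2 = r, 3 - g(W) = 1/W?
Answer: 4/195 ≈ 0.020513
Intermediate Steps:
g(W) = 3 - 1/W
k(r) = 2 + r
Y = 0 (Y = 2 - 2 = 0)
j(X) = 0
a = 195/4 (a = (3 - 1/(-4))*(9 - 1*(-6)) = (3 - 1*(-¼))*(9 + 6) = (3 + ¼)*15 = (13/4)*15 = 195/4 ≈ 48.750)
j(-5*k(0))*69 + 1/a = 0*69 + 1/(195/4) = 0 + 4/195 = 4/195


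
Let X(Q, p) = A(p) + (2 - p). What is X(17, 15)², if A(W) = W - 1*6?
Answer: 16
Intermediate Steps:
A(W) = -6 + W (A(W) = W - 6 = -6 + W)
X(Q, p) = -4 (X(Q, p) = (-6 + p) + (2 - p) = -4)
X(17, 15)² = (-4)² = 16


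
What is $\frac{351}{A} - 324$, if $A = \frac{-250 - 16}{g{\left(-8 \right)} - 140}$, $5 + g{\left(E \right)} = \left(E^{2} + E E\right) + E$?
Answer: $- \frac{77409}{266} \approx -291.01$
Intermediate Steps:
$g{\left(E \right)} = -5 + E + 2 E^{2}$ ($g{\left(E \right)} = -5 + \left(\left(E^{2} + E E\right) + E\right) = -5 + \left(\left(E^{2} + E^{2}\right) + E\right) = -5 + \left(2 E^{2} + E\right) = -5 + \left(E + 2 E^{2}\right) = -5 + E + 2 E^{2}$)
$A = \frac{266}{25}$ ($A = \frac{-250 - 16}{\left(-5 - 8 + 2 \left(-8\right)^{2}\right) - 140} = - \frac{266}{\left(-5 - 8 + 2 \cdot 64\right) - 140} = - \frac{266}{\left(-5 - 8 + 128\right) - 140} = - \frac{266}{115 - 140} = - \frac{266}{-25} = \left(-266\right) \left(- \frac{1}{25}\right) = \frac{266}{25} \approx 10.64$)
$\frac{351}{A} - 324 = \frac{351}{\frac{266}{25}} - 324 = 351 \cdot \frac{25}{266} - 324 = \frac{8775}{266} - 324 = - \frac{77409}{266}$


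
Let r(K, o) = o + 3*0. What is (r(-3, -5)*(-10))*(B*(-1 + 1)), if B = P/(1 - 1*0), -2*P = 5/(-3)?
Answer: 0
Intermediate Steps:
P = ⅚ (P = -5/(2*(-3)) = -5*(-1)/(2*3) = -½*(-5/3) = ⅚ ≈ 0.83333)
r(K, o) = o (r(K, o) = o + 0 = o)
B = ⅚ (B = 5/(6*(1 - 1*0)) = 5/(6*(1 + 0)) = (⅚)/1 = (⅚)*1 = ⅚ ≈ 0.83333)
(r(-3, -5)*(-10))*(B*(-1 + 1)) = (-5*(-10))*(5*(-1 + 1)/6) = 50*((⅚)*0) = 50*0 = 0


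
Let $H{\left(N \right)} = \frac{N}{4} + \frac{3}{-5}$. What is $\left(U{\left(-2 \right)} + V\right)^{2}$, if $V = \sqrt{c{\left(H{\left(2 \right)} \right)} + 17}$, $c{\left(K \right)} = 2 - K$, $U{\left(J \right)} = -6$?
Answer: $\frac{\left(60 - \sqrt{1910}\right)^{2}}{100} \approx 2.6557$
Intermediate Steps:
$H{\left(N \right)} = - \frac{3}{5} + \frac{N}{4}$ ($H{\left(N \right)} = N \frac{1}{4} + 3 \left(- \frac{1}{5}\right) = \frac{N}{4} - \frac{3}{5} = - \frac{3}{5} + \frac{N}{4}$)
$V = \frac{\sqrt{1910}}{10}$ ($V = \sqrt{\left(2 - \left(- \frac{3}{5} + \frac{1}{4} \cdot 2\right)\right) + 17} = \sqrt{\left(2 - \left(- \frac{3}{5} + \frac{1}{2}\right)\right) + 17} = \sqrt{\left(2 - - \frac{1}{10}\right) + 17} = \sqrt{\left(2 + \frac{1}{10}\right) + 17} = \sqrt{\frac{21}{10} + 17} = \sqrt{\frac{191}{10}} = \frac{\sqrt{1910}}{10} \approx 4.3704$)
$\left(U{\left(-2 \right)} + V\right)^{2} = \left(-6 + \frac{\sqrt{1910}}{10}\right)^{2}$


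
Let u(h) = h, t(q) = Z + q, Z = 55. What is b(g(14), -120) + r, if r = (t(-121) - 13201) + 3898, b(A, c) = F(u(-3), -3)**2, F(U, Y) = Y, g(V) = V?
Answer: -9360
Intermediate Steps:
t(q) = 55 + q
b(A, c) = 9 (b(A, c) = (-3)**2 = 9)
r = -9369 (r = ((55 - 121) - 13201) + 3898 = (-66 - 13201) + 3898 = -13267 + 3898 = -9369)
b(g(14), -120) + r = 9 - 9369 = -9360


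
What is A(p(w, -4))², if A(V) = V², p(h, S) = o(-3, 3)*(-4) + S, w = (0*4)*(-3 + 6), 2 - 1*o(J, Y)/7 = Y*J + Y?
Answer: 2702336256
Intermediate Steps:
o(J, Y) = 14 - 7*Y - 7*J*Y (o(J, Y) = 14 - 7*(Y*J + Y) = 14 - 7*(J*Y + Y) = 14 - 7*(Y + J*Y) = 14 + (-7*Y - 7*J*Y) = 14 - 7*Y - 7*J*Y)
w = 0 (w = 0*3 = 0)
p(h, S) = -224 + S (p(h, S) = (14 - 7*3 - 7*(-3)*3)*(-4) + S = (14 - 21 + 63)*(-4) + S = 56*(-4) + S = -224 + S)
A(p(w, -4))² = ((-224 - 4)²)² = ((-228)²)² = 51984² = 2702336256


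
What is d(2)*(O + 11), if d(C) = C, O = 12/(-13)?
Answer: 262/13 ≈ 20.154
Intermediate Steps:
O = -12/13 (O = 12*(-1/13) = -12/13 ≈ -0.92308)
d(2)*(O + 11) = 2*(-12/13 + 11) = 2*(131/13) = 262/13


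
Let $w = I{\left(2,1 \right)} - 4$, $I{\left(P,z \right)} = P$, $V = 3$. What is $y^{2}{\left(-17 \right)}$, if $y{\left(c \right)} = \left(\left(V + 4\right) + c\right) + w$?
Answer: $144$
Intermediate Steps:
$w = -2$ ($w = 2 - 4 = -2$)
$y{\left(c \right)} = 5 + c$ ($y{\left(c \right)} = \left(\left(3 + 4\right) + c\right) - 2 = \left(7 + c\right) - 2 = 5 + c$)
$y^{2}{\left(-17 \right)} = \left(5 - 17\right)^{2} = \left(-12\right)^{2} = 144$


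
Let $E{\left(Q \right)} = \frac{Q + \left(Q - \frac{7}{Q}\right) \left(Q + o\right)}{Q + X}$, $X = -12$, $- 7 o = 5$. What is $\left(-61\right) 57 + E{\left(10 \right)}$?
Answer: $- \frac{98705}{28} \approx -3525.2$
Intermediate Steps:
$o = - \frac{5}{7}$ ($o = \left(- \frac{1}{7}\right) 5 = - \frac{5}{7} \approx -0.71429$)
$E{\left(Q \right)} = \frac{Q + \left(- \frac{5}{7} + Q\right) \left(Q - \frac{7}{Q}\right)}{-12 + Q}$ ($E{\left(Q \right)} = \frac{Q + \left(Q - \frac{7}{Q}\right) \left(Q - \frac{5}{7}\right)}{Q - 12} = \frac{Q + \left(Q - \frac{7}{Q}\right) \left(- \frac{5}{7} + Q\right)}{-12 + Q} = \frac{Q + \left(- \frac{5}{7} + Q\right) \left(Q - \frac{7}{Q}\right)}{-12 + Q}$)
$\left(-61\right) 57 + E{\left(10 \right)} = \left(-61\right) 57 + \frac{5 + 10^{3} - 70 + \frac{2 \cdot 10^{2}}{7}}{10 \left(-12 + 10\right)} = -3477 + \frac{5 + 1000 - 70 + \frac{2}{7} \cdot 100}{10 \left(-2\right)} = -3477 + \frac{1}{10} \left(- \frac{1}{2}\right) \left(5 + 1000 - 70 + \frac{200}{7}\right) = -3477 + \frac{1}{10} \left(- \frac{1}{2}\right) \frac{6745}{7} = -3477 - \frac{1349}{28} = - \frac{98705}{28}$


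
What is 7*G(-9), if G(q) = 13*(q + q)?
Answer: -1638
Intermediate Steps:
G(q) = 26*q (G(q) = 13*(2*q) = 26*q)
7*G(-9) = 7*(26*(-9)) = 7*(-234) = -1638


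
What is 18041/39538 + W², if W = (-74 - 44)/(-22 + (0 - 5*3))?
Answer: 575225241/54127522 ≈ 10.627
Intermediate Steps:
W = 118/37 (W = -118/(-22 + (0 - 15)) = -118/(-22 - 15) = -118/(-37) = -118*(-1/37) = 118/37 ≈ 3.1892)
18041/39538 + W² = 18041/39538 + (118/37)² = 18041*(1/39538) + 13924/1369 = 18041/39538 + 13924/1369 = 575225241/54127522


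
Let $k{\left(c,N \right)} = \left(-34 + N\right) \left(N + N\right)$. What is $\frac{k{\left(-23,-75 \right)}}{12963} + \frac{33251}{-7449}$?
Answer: $- \frac{103080521}{32187129} \approx -3.2025$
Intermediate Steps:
$k{\left(c,N \right)} = 2 N \left(-34 + N\right)$ ($k{\left(c,N \right)} = \left(-34 + N\right) 2 N = 2 N \left(-34 + N\right)$)
$\frac{k{\left(-23,-75 \right)}}{12963} + \frac{33251}{-7449} = \frac{2 \left(-75\right) \left(-34 - 75\right)}{12963} + \frac{33251}{-7449} = 2 \left(-75\right) \left(-109\right) \frac{1}{12963} + 33251 \left(- \frac{1}{7449}\right) = 16350 \cdot \frac{1}{12963} - \frac{33251}{7449} = \frac{5450}{4321} - \frac{33251}{7449} = - \frac{103080521}{32187129}$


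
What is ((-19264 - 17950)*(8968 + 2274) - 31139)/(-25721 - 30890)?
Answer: 418390927/56611 ≈ 7390.6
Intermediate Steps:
((-19264 - 17950)*(8968 + 2274) - 31139)/(-25721 - 30890) = (-37214*11242 - 31139)/(-56611) = (-418359788 - 31139)*(-1/56611) = -418390927*(-1/56611) = 418390927/56611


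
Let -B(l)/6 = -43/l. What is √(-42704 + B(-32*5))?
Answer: I*√17082245/20 ≈ 206.65*I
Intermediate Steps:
B(l) = 258/l (B(l) = -(-6)*43/l = -(-258)/l = 258/l)
√(-42704 + B(-32*5)) = √(-42704 + 258/((-32*5))) = √(-42704 + 258/(-160)) = √(-42704 + 258*(-1/160)) = √(-42704 - 129/80) = √(-3416449/80) = I*√17082245/20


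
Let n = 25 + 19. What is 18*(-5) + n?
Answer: -46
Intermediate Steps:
n = 44
18*(-5) + n = 18*(-5) + 44 = -90 + 44 = -46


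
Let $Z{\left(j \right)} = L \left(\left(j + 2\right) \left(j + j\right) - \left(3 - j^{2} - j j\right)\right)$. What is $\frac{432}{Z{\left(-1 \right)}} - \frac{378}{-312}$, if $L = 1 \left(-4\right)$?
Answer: $\frac{1935}{52} \approx 37.212$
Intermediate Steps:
$L = -4$
$Z{\left(j \right)} = 12 - 8 j^{2} - 8 j \left(2 + j\right)$ ($Z{\left(j \right)} = - 4 \left(\left(j + 2\right) \left(j + j\right) - \left(3 - j^{2} - j j\right)\right) = - 4 \left(\left(2 + j\right) 2 j + \left(\left(j^{2} + j^{2}\right) - 3\right)\right) = - 4 \left(2 j \left(2 + j\right) + \left(2 j^{2} - 3\right)\right) = - 4 \left(2 j \left(2 + j\right) + \left(-3 + 2 j^{2}\right)\right) = - 4 \left(-3 + 2 j^{2} + 2 j \left(2 + j\right)\right) = 12 - 8 j^{2} - 8 j \left(2 + j\right)$)
$\frac{432}{Z{\left(-1 \right)}} - \frac{378}{-312} = \frac{432}{12 - -16 - 16 \left(-1\right)^{2}} - \frac{378}{-312} = \frac{432}{12 + 16 - 16} - - \frac{63}{52} = \frac{432}{12 + 16 - 16} + \frac{63}{52} = \frac{432}{12} + \frac{63}{52} = 432 \cdot \frac{1}{12} + \frac{63}{52} = 36 + \frac{63}{52} = \frac{1935}{52}$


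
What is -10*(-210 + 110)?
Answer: 1000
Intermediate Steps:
-10*(-210 + 110) = -10*(-100) = 1000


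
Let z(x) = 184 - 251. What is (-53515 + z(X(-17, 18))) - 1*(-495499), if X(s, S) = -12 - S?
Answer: 441917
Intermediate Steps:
z(x) = -67
(-53515 + z(X(-17, 18))) - 1*(-495499) = (-53515 - 67) - 1*(-495499) = -53582 + 495499 = 441917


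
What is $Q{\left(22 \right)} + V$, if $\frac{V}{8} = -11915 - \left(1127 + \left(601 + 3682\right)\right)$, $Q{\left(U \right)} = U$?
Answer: $-138578$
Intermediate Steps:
$V = -138600$ ($V = 8 \left(-11915 - \left(1127 + \left(601 + 3682\right)\right)\right) = 8 \left(-11915 - \left(1127 + 4283\right)\right) = 8 \left(-11915 - 5410\right) = 8 \left(-17325\right) = -138600$)
$Q{\left(22 \right)} + V = 22 - 138600 = -138578$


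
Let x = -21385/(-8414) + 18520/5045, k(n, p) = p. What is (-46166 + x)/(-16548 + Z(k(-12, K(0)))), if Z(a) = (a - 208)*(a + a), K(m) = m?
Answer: 55983421085/20069712264 ≈ 2.7894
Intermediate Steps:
Z(a) = 2*a*(-208 + a) (Z(a) = (-208 + a)*(2*a) = 2*a*(-208 + a))
x = 7534703/1212818 (x = -21385*(-1/8414) + 18520*(1/5045) = 3055/1202 + 3704/1009 = 7534703/1212818 ≈ 6.2126)
(-46166 + x)/(-16548 + Z(k(-12, K(0)))) = (-46166 + 7534703/1212818)/(-16548 + 2*0*(-208 + 0)) = -55983421085/(1212818*(-16548 + 2*0*(-208))) = -55983421085/(1212818*(-16548 + 0)) = -55983421085/1212818/(-16548) = -55983421085/1212818*(-1/16548) = 55983421085/20069712264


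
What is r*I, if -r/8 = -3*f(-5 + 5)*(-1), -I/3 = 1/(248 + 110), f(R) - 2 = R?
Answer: 72/179 ≈ 0.40223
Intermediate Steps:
f(R) = 2 + R
I = -3/358 (I = -3/(248 + 110) = -3/358 ≈ -0.0083799)
r = -48 (r = -8*(-3*(2 + (-5 + 5)))*(-1) = -8*(-3*(2 + 0))*(-1) = -8*(-3*2)*(-1) = -(-48)*(-1) = -8*6 = -48)
r*I = -48*(-3/358) = 72/179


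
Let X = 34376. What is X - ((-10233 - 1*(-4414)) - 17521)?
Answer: 57716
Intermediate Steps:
X - ((-10233 - 1*(-4414)) - 17521) = 34376 - ((-10233 - 1*(-4414)) - 17521) = 34376 - ((-10233 + 4414) - 17521) = 34376 - (-5819 - 17521) = 34376 - 1*(-23340) = 34376 + 23340 = 57716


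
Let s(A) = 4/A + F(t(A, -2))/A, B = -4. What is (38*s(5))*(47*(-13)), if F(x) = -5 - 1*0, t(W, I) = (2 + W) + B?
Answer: 23218/5 ≈ 4643.6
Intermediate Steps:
t(W, I) = -2 + W (t(W, I) = (2 + W) - 4 = -2 + W)
F(x) = -5 (F(x) = -5 + 0 = -5)
s(A) = -1/A (s(A) = 4/A - 5/A = -1/A)
(38*s(5))*(47*(-13)) = (38*(-1/5))*(47*(-13)) = (38*(-1*⅕))*(-611) = (38*(-⅕))*(-611) = -38/5*(-611) = 23218/5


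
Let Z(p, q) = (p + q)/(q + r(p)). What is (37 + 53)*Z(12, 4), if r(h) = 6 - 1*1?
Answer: 160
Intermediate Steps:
r(h) = 5 (r(h) = 6 - 1 = 5)
Z(p, q) = (p + q)/(5 + q) (Z(p, q) = (p + q)/(q + 5) = (p + q)/(5 + q))
(37 + 53)*Z(12, 4) = (37 + 53)*((12 + 4)/(5 + 4)) = 90*(16/9) = 160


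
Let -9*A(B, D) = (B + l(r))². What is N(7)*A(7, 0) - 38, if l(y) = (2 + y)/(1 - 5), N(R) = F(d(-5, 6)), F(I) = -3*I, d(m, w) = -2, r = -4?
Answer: -151/2 ≈ -75.500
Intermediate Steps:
N(R) = 6 (N(R) = -3*(-2) = 6)
l(y) = -½ - y/4 (l(y) = (2 + y)/(-4) = (2 + y)*(-¼) = -½ - y/4)
A(B, D) = -(½ + B)²/9 (A(B, D) = -(B + (-½ - ¼*(-4)))²/9 = -(B + (-½ + 1))²/9 = -(B + ½)²/9 = -(½ + B)²/9)
N(7)*A(7, 0) - 38 = 6*(-(1 + 2*7)²/36) - 38 = 6*(-(1 + 14)²/36) - 38 = 6*(-1/36*15²) - 38 = 6*(-1/36*225) - 38 = 6*(-25/4) - 38 = -75/2 - 38 = -151/2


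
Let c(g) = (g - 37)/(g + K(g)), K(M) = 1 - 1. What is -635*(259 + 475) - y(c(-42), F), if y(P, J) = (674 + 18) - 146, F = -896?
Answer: -466636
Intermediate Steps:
K(M) = 0
c(g) = (-37 + g)/g (c(g) = (g - 37)/(g + 0) = (-37 + g)/g)
y(P, J) = 546 (y(P, J) = 692 - 146 = 546)
-635*(259 + 475) - y(c(-42), F) = -635*(259 + 475) - 1*546 = -635*734 - 546 = -466090 - 546 = -466636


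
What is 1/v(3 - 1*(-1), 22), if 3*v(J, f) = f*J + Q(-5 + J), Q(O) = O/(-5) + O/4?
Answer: 60/1759 ≈ 0.034110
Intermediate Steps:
Q(O) = O/20 (Q(O) = O*(-1/5) + O*(1/4) = -O/5 + O/4 = O/20)
v(J, f) = -1/12 + J/60 + J*f/3 (v(J, f) = (f*J + (-5 + J)/20)/3 = (J*f + (-1/4 + J/20))/3 = (-1/4 + J/20 + J*f)/3 = -1/12 + J/60 + J*f/3)
1/v(3 - 1*(-1), 22) = 1/(-1/12 + (3 - 1*(-1))/60 + (1/3)*(3 - 1*(-1))*22) = 1/(-1/12 + (3 + 1)/60 + (1/3)*(3 + 1)*22) = 1/(-1/12 + (1/60)*4 + (1/3)*4*22) = 1/(-1/12 + 1/15 + 88/3) = 1/(1759/60) = 60/1759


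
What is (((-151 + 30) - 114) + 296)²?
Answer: 3721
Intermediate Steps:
(((-151 + 30) - 114) + 296)² = ((-121 - 114) + 296)² = (-235 + 296)² = 61² = 3721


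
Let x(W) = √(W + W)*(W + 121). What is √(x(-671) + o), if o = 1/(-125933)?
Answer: √(-125933 - 8722516268950*I*√1342)/125933 ≈ 100.37 - 100.37*I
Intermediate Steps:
x(W) = √2*√W*(121 + W) (x(W) = √(2*W)*(121 + W) = (√2*√W)*(121 + W) = √2*√W*(121 + W))
o = -1/125933 ≈ -7.9407e-6
√(x(-671) + o) = √(√2*√(-671)*(121 - 671) - 1/125933) = √(√2*(I*√671)*(-550) - 1/125933) = √(-550*I*√1342 - 1/125933) = √(-1/125933 - 550*I*√1342)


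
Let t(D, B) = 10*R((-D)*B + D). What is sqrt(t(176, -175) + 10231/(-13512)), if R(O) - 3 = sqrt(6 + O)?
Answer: sqrt(1334745762 + 456435360*sqrt(30982))/6756 ≈ 42.301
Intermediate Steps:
R(O) = 3 + sqrt(6 + O)
t(D, B) = 30 + 10*sqrt(6 + D - B*D) (t(D, B) = 10*(3 + sqrt(6 + ((-D)*B + D))) = 10*(3 + sqrt(6 + (-B*D + D))) = 10*(3 + sqrt(6 + (D - B*D))) = 10*(3 + sqrt(6 + D - B*D)) = 30 + 10*sqrt(6 + D - B*D))
sqrt(t(176, -175) + 10231/(-13512)) = sqrt((30 + 10*sqrt(6 - 1*176*(-1 - 175))) + 10231/(-13512)) = sqrt((30 + 10*sqrt(6 - 1*176*(-176))) + 10231*(-1/13512)) = sqrt((30 + 10*sqrt(6 + 30976)) - 10231/13512) = sqrt((30 + 10*sqrt(30982)) - 10231/13512) = sqrt(395129/13512 + 10*sqrt(30982))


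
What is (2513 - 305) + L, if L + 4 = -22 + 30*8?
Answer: 2422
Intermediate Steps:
L = 214 (L = -4 + (-22 + 30*8) = -4 + (-22 + 240) = -4 + 218 = 214)
(2513 - 305) + L = (2513 - 305) + 214 = 2208 + 214 = 2422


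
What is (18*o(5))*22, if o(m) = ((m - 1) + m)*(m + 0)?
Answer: 17820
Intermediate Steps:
o(m) = m*(-1 + 2*m) (o(m) = ((-1 + m) + m)*m = (-1 + 2*m)*m = m*(-1 + 2*m))
(18*o(5))*22 = (18*(5*(-1 + 2*5)))*22 = (18*(5*(-1 + 10)))*22 = (18*(5*9))*22 = (18*45)*22 = 810*22 = 17820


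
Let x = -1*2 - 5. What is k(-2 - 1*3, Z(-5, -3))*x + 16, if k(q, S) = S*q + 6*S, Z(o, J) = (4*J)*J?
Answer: -236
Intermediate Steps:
Z(o, J) = 4*J²
k(q, S) = 6*S + S*q
x = -7 (x = -2 - 5 = -7)
k(-2 - 1*3, Z(-5, -3))*x + 16 = ((4*(-3)²)*(6 + (-2 - 1*3)))*(-7) + 16 = ((4*9)*(6 + (-2 - 3)))*(-7) + 16 = (36*(6 - 5))*(-7) + 16 = (36*1)*(-7) + 16 = 36*(-7) + 16 = -252 + 16 = -236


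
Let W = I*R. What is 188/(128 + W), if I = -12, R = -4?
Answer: 47/44 ≈ 1.0682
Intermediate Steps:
W = 48 (W = -12*(-4) = 48)
188/(128 + W) = 188/(128 + 48) = 188/176 = (1/176)*188 = 47/44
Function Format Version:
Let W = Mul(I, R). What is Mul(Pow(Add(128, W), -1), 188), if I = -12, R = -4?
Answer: Rational(47, 44) ≈ 1.0682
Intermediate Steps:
W = 48 (W = Mul(-12, -4) = 48)
Mul(Pow(Add(128, W), -1), 188) = Mul(Pow(Add(128, 48), -1), 188) = Mul(Pow(176, -1), 188) = Mul(Rational(1, 176), 188) = Rational(47, 44)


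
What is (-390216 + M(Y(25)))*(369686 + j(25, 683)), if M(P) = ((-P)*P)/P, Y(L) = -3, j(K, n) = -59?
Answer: -144233260551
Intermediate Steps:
M(P) = -P (M(P) = (-P²)/P = -P)
(-390216 + M(Y(25)))*(369686 + j(25, 683)) = (-390216 - 1*(-3))*(369686 - 59) = (-390216 + 3)*369627 = -390213*369627 = -144233260551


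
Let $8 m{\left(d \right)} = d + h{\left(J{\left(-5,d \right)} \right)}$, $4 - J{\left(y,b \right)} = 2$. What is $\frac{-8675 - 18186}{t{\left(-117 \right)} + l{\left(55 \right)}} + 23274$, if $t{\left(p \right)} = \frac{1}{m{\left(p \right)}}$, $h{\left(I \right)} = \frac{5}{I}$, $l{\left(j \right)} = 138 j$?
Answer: $\frac{40446248587}{1738094} \approx 23270.0$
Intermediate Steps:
$J{\left(y,b \right)} = 2$ ($J{\left(y,b \right)} = 4 - 2 = 2$)
$m{\left(d \right)} = \frac{5}{16} + \frac{d}{8}$ ($m{\left(d \right)} = \frac{d + \frac{5}{2}}{8} = \frac{\frac{5}{2} + d}{8} = \frac{5}{16} + \frac{d}{8}$)
$t{\left(p \right)} = \frac{1}{\frac{5}{16} + \frac{p}{8}}$
$\frac{-8675 - 18186}{t{\left(-117 \right)} + l{\left(55 \right)}} + 23274 = \frac{-8675 - 18186}{\frac{16}{5 + 2 \left(-117\right)} + 138 \cdot 55} + 23274 = - \frac{26861}{\frac{16}{5 - 234} + 7590} + 23274 = - \frac{26861}{\frac{16}{-229} + 7590} + 23274 = - \frac{26861}{16 \left(- \frac{1}{229}\right) + 7590} + 23274 = - \frac{26861}{- \frac{16}{229} + 7590} + 23274 = - \frac{26861}{\frac{1738094}{229}} + 23274 = \left(-26861\right) \frac{229}{1738094} + 23274 = - \frac{6151169}{1738094} + 23274 = \frac{40446248587}{1738094}$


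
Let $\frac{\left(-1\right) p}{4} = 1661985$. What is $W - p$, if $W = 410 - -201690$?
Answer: $6850040$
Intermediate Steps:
$W = 202100$ ($W = 410 + 201690 = 202100$)
$p = -6647940$ ($p = \left(-4\right) 1661985 = -6647940$)
$W - p = 202100 - -6647940 = 202100 + 6647940 = 6850040$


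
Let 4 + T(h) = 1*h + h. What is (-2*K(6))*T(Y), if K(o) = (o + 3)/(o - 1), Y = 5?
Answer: -108/5 ≈ -21.600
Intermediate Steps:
K(o) = (3 + o)/(-1 + o)
T(h) = -4 + 2*h (T(h) = -4 + (1*h + h) = -4 + (h + h) = -4 + 2*h)
(-2*K(6))*T(Y) = (-2*(3 + 6)/(-1 + 6))*(-4 + 2*5) = (-2*9/5)*(-4 + 10) = -2*9/5*6 = -18/5*6 = -108/5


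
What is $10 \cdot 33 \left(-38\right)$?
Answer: $-12540$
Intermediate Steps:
$10 \cdot 33 \left(-38\right) = 330 \left(-38\right) = -12540$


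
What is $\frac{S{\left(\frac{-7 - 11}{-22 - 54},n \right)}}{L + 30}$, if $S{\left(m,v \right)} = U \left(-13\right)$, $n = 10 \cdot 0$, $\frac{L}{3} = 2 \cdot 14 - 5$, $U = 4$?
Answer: $- \frac{52}{99} \approx -0.52525$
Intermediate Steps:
$L = 69$ ($L = 3 \left(2 \cdot 14 - 5\right) = 3 \left(28 - 5\right) = 3 \cdot 23 = 69$)
$n = 0$
$S{\left(m,v \right)} = -52$ ($S{\left(m,v \right)} = 4 \left(-13\right) = -52$)
$\frac{S{\left(\frac{-7 - 11}{-22 - 54},n \right)}}{L + 30} = \frac{1}{69 + 30} \left(-52\right) = \frac{1}{99} \left(-52\right) = - \frac{52}{99}$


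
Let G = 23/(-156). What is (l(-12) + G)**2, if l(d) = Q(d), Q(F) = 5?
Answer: 573049/24336 ≈ 23.547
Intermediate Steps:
l(d) = 5
G = -23/156 (G = 23*(-1/156) = -23/156 ≈ -0.14744)
(l(-12) + G)**2 = (5 - 23/156)**2 = (757/156)**2 = 573049/24336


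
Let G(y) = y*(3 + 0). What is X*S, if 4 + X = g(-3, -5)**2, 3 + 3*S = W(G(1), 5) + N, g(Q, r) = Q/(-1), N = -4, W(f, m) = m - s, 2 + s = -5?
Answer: 25/3 ≈ 8.3333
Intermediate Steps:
s = -7 (s = -2 - 5 = -7)
G(y) = 3*y (G(y) = y*3 = 3*y)
W(f, m) = 7 + m (W(f, m) = m - 1*(-7) = m + 7 = 7 + m)
g(Q, r) = -Q (g(Q, r) = Q*(-1) = -Q)
S = 5/3 (S = -1 + ((7 + 5) - 4)/3 = -1 + (12 - 4)/3 = -1 + (1/3)*8 = -1 + 8/3 = 5/3 ≈ 1.6667)
X = 5 (X = -4 + (-1*(-3))**2 = -4 + 3**2 = -4 + 9 = 5)
X*S = 5*(5/3) = 25/3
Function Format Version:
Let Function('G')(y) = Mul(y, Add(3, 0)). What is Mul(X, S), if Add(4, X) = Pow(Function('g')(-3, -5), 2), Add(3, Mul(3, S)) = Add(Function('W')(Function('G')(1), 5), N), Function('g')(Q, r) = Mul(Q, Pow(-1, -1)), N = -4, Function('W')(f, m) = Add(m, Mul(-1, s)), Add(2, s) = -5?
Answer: Rational(25, 3) ≈ 8.3333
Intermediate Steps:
s = -7 (s = Add(-2, -5) = -7)
Function('G')(y) = Mul(3, y) (Function('G')(y) = Mul(y, 3) = Mul(3, y))
Function('W')(f, m) = Add(7, m) (Function('W')(f, m) = Add(m, Mul(-1, -7)) = Add(m, 7) = Add(7, m))
Function('g')(Q, r) = Mul(-1, Q) (Function('g')(Q, r) = Mul(Q, -1) = Mul(-1, Q))
S = Rational(5, 3) (S = Add(-1, Mul(Rational(1, 3), Add(Add(7, 5), -4))) = Add(-1, Mul(Rational(1, 3), Add(12, -4))) = Add(-1, Mul(Rational(1, 3), 8)) = Add(-1, Rational(8, 3)) = Rational(5, 3) ≈ 1.6667)
X = 5 (X = Add(-4, Pow(Mul(-1, -3), 2)) = Add(-4, Pow(3, 2)) = Add(-4, 9) = 5)
Mul(X, S) = Mul(5, Rational(5, 3)) = Rational(25, 3)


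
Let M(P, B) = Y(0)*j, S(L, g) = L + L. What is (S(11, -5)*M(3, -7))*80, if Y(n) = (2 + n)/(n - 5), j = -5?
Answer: 3520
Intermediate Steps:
Y(n) = (2 + n)/(-5 + n)
S(L, g) = 2*L
M(P, B) = 2 (M(P, B) = ((2 + 0)/(-5 + 0))*(-5) = (2/(-5))*(-5) = -⅕*2*(-5) = -⅖*(-5) = 2)
(S(11, -5)*M(3, -7))*80 = ((2*11)*2)*80 = (22*2)*80 = 44*80 = 3520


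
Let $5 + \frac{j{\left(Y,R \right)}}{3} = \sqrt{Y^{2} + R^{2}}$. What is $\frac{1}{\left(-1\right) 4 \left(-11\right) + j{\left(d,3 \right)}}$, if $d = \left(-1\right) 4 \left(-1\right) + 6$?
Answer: $- \frac{29}{140} + \frac{3 \sqrt{109}}{140} \approx 0.016578$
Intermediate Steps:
$d = 10$ ($d = \left(-4\right) \left(-1\right) + 6 = 4 + 6 = 10$)
$j{\left(Y,R \right)} = -15 + 3 \sqrt{R^{2} + Y^{2}}$ ($j{\left(Y,R \right)} = -15 + 3 \sqrt{Y^{2} + R^{2}} = -15 + 3 \sqrt{R^{2} + Y^{2}}$)
$\frac{1}{\left(-1\right) 4 \left(-11\right) + j{\left(d,3 \right)}} = \frac{1}{\left(-1\right) 4 \left(-11\right) - \left(15 - 3 \sqrt{3^{2} + 10^{2}}\right)} = \frac{1}{\left(-4\right) \left(-11\right) - \left(15 - 3 \sqrt{9 + 100}\right)} = \frac{1}{44 - \left(15 - 3 \sqrt{109}\right)} = \frac{1}{29 + 3 \sqrt{109}}$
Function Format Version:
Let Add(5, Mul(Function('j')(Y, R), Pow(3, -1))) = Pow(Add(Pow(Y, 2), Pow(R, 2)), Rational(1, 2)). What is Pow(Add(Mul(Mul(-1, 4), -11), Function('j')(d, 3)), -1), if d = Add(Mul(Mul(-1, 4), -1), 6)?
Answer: Add(Rational(-29, 140), Mul(Rational(3, 140), Pow(109, Rational(1, 2)))) ≈ 0.016578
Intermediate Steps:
d = 10 (d = Add(Mul(-4, -1), 6) = Add(4, 6) = 10)
Function('j')(Y, R) = Add(-15, Mul(3, Pow(Add(Pow(R, 2), Pow(Y, 2)), Rational(1, 2)))) (Function('j')(Y, R) = Add(-15, Mul(3, Pow(Add(Pow(Y, 2), Pow(R, 2)), Rational(1, 2)))) = Add(-15, Mul(3, Pow(Add(Pow(R, 2), Pow(Y, 2)), Rational(1, 2)))))
Pow(Add(Mul(Mul(-1, 4), -11), Function('j')(d, 3)), -1) = Pow(Add(Mul(Mul(-1, 4), -11), Add(-15, Mul(3, Pow(Add(Pow(3, 2), Pow(10, 2)), Rational(1, 2))))), -1) = Pow(Add(Mul(-4, -11), Add(-15, Mul(3, Pow(Add(9, 100), Rational(1, 2))))), -1) = Pow(Add(44, Add(-15, Mul(3, Pow(109, Rational(1, 2))))), -1) = Pow(Add(29, Mul(3, Pow(109, Rational(1, 2)))), -1)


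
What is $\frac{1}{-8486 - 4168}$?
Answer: $- \frac{1}{12654} \approx -7.9026 \cdot 10^{-5}$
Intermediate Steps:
$\frac{1}{-8486 - 4168} = \frac{1}{-12654} = - \frac{1}{12654}$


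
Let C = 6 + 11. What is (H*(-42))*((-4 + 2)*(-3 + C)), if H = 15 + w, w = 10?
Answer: 29400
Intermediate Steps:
C = 17
H = 25 (H = 15 + 10 = 25)
(H*(-42))*((-4 + 2)*(-3 + C)) = (25*(-42))*((-4 + 2)*(-3 + 17)) = -(-2100)*14 = -1050*(-28) = 29400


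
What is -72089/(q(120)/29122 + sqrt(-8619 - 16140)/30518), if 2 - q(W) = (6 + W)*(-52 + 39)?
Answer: -801652576585688416720/631488083606839 + 1399357656296908626*I*sqrt(2751)/631488083606839 ≈ -1.2695e+6 + 1.1623e+5*I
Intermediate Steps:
q(W) = 80 + 13*W (q(W) = 2 - (6 + W)*(-52 + 39) = 2 - (6 + W)*(-13) = 2 - (-78 - 13*W) = 2 + (78 + 13*W) = 80 + 13*W)
-72089/(q(120)/29122 + sqrt(-8619 - 16140)/30518) = -72089/((80 + 13*120)/29122 + sqrt(-8619 - 16140)/30518) = -72089/((80 + 1560)*(1/29122) + sqrt(-24759)*(1/30518)) = -72089/(1640*(1/29122) + (3*I*sqrt(2751))*(1/30518)) = -72089/(820/14561 + 3*I*sqrt(2751)/30518)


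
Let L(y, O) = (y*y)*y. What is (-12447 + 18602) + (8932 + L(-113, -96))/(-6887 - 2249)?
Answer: 57666045/9136 ≈ 6312.0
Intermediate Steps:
L(y, O) = y**3 (L(y, O) = y**2*y = y**3)
(-12447 + 18602) + (8932 + L(-113, -96))/(-6887 - 2249) = (-12447 + 18602) + (8932 + (-113)**3)/(-6887 - 2249) = 6155 + (8932 - 1442897)/(-9136) = 6155 - 1433965*(-1/9136) = 6155 + 1433965/9136 = 57666045/9136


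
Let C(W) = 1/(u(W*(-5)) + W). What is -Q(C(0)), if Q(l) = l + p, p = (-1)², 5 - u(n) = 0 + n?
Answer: -6/5 ≈ -1.2000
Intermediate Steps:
u(n) = 5 - n (u(n) = 5 - (0 + n) = 5 - n)
p = 1
C(W) = 1/(5 + 6*W) (C(W) = 1/((5 - W*(-5)) + W) = 1/((5 - (-5)*W) + W) = 1/((5 + 5*W) + W) = 1/(5 + 6*W))
Q(l) = 1 + l (Q(l) = l + 1 = 1 + l)
-Q(C(0)) = -(1 + 1/(5 + 6*0)) = -(1 + 1/(5 + 0)) = -(1 + 1/5) = -(1 + ⅕) = -1*6/5 = -6/5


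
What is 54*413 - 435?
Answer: 21867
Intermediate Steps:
54*413 - 435 = 22302 - 435 = 21867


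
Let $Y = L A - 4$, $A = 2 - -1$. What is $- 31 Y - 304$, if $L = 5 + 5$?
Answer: $-1110$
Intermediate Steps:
$A = 3$ ($A = 2 + 1 = 3$)
$L = 10$
$Y = 26$ ($Y = 10 \cdot 3 - 4 = 30 + \left(-5 + 1\right) = 30 - 4 = 26$)
$- 31 Y - 304 = \left(-31\right) 26 - 304 = -806 - 304 = -1110$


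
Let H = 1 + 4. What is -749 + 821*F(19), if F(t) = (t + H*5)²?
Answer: 1588707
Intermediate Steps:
H = 5
F(t) = (25 + t)² (F(t) = (t + 5*5)² = (t + 25)² = (25 + t)²)
-749 + 821*F(19) = -749 + 821*(25 + 19)² = -749 + 821*44² = -749 + 821*1936 = -749 + 1589456 = 1588707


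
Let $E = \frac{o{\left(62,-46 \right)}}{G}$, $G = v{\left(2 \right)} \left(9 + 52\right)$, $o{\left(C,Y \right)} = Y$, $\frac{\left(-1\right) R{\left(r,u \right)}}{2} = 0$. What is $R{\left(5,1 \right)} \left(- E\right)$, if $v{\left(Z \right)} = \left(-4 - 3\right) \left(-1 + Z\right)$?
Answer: $0$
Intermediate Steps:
$R{\left(r,u \right)} = 0$ ($R{\left(r,u \right)} = \left(-2\right) 0 = 0$)
$v{\left(Z \right)} = 7 - 7 Z$ ($v{\left(Z \right)} = - 7 \left(-1 + Z\right) = 7 - 7 Z$)
$G = -427$ ($G = \left(7 - 14\right) \left(9 + 52\right) = \left(7 - 14\right) 61 = \left(-7\right) 61 = -427$)
$E = \frac{46}{427}$ ($E = - \frac{46}{-427} = \left(-46\right) \left(- \frac{1}{427}\right) = \frac{46}{427} \approx 0.10773$)
$R{\left(5,1 \right)} \left(- E\right) = 0 \left(\left(-1\right) \frac{46}{427}\right) = 0 \left(- \frac{46}{427}\right) = 0$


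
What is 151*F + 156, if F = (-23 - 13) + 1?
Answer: -5129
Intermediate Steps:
F = -35 (F = -36 + 1 = -35)
151*F + 156 = 151*(-35) + 156 = -5285 + 156 = -5129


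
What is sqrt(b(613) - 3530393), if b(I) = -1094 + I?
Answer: I*sqrt(3530874) ≈ 1879.1*I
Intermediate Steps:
sqrt(b(613) - 3530393) = sqrt((-1094 + 613) - 3530393) = sqrt(-481 - 3530393) = sqrt(-3530874) = I*sqrt(3530874)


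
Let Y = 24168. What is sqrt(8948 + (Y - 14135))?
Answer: 3*sqrt(2109) ≈ 137.77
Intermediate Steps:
sqrt(8948 + (Y - 14135)) = sqrt(8948 + (24168 - 14135)) = sqrt(8948 + 10033) = sqrt(18981) = 3*sqrt(2109)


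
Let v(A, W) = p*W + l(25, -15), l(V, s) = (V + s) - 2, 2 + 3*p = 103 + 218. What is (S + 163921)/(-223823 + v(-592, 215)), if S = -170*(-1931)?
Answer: -1476573/602860 ≈ -2.4493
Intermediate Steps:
S = 328270
p = 319/3 (p = -⅔ + (103 + 218)/3 = -⅔ + (⅓)*321 = -⅔ + 107 = 319/3 ≈ 106.33)
l(V, s) = -2 + V + s
v(A, W) = 8 + 319*W/3 (v(A, W) = 319*W/3 + (-2 + 25 - 15) = 319*W/3 + 8 = 8 + 319*W/3)
(S + 163921)/(-223823 + v(-592, 215)) = (328270 + 163921)/(-223823 + (8 + (319/3)*215)) = 492191/(-223823 + (8 + 68585/3)) = 492191/(-223823 + 68609/3) = 492191/(-602860/3) = 492191*(-3/602860) = -1476573/602860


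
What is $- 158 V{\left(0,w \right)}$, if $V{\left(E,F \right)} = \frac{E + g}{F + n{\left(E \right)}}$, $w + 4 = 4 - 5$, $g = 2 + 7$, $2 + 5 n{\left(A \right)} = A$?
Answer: $\frac{790}{3} \approx 263.33$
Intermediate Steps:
$n{\left(A \right)} = - \frac{2}{5} + \frac{A}{5}$
$g = 9$
$w = -5$ ($w = -4 + \left(4 - 5\right) = -4 - 1 = -5$)
$V{\left(E,F \right)} = \frac{9 + E}{- \frac{2}{5} + F + \frac{E}{5}}$ ($V{\left(E,F \right)} = \frac{E + 9}{F + \left(- \frac{2}{5} + \frac{E}{5}\right)} = \frac{9 + E}{- \frac{2}{5} + F + \frac{E}{5}}$)
$- 158 V{\left(0,w \right)} = - 158 \frac{5 \left(9 + 0\right)}{-2 + 0 + 5 \left(-5\right)} = - 158 \cdot 5 \frac{1}{-2 + 0 - 25} \cdot 9 = - 158 \cdot 5 \frac{1}{-27} \cdot 9 = - 158 \cdot 5 \left(- \frac{1}{27}\right) 9 = \left(-158\right) \left(- \frac{5}{3}\right) = \frac{790}{3}$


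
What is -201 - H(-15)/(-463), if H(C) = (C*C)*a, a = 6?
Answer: -91713/463 ≈ -198.08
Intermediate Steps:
H(C) = 6*C**2 (H(C) = (C*C)*6 = C**2*6 = 6*C**2)
-201 - H(-15)/(-463) = -201 - 6*(-15)**2/(-463) = -201 - 6*225*(-1)/463 = -201 - 1350*(-1)/463 = -201 - 1*(-1350/463) = -201 + 1350/463 = -91713/463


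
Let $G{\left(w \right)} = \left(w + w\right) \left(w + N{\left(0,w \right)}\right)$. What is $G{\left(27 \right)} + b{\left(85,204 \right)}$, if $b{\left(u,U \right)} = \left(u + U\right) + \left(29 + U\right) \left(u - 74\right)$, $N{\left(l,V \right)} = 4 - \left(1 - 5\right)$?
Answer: $4742$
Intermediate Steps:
$N{\left(l,V \right)} = 8$ ($N{\left(l,V \right)} = 4 - -4 = 4 + 4 = 8$)
$b{\left(u,U \right)} = U + u + \left(-74 + u\right) \left(29 + U\right)$ ($b{\left(u,U \right)} = \left(U + u\right) + \left(29 + U\right) \left(-74 + u\right) = \left(U + u\right) + \left(-74 + u\right) \left(29 + U\right) = U + u + \left(-74 + u\right) \left(29 + U\right)$)
$G{\left(w \right)} = 2 w \left(8 + w\right)$ ($G{\left(w \right)} = \left(w + w\right) \left(w + 8\right) = 2 w \left(8 + w\right)$)
$G{\left(27 \right)} + b{\left(85,204 \right)} = 2 \cdot 27 \left(8 + 27\right) + \left(-2146 - 14892 + 30 \cdot 85 + 204 \cdot 85\right) = 2 \cdot 27 \cdot 35 + \left(-2146 - 14892 + 2550 + 17340\right) = 1890 + 2852 = 4742$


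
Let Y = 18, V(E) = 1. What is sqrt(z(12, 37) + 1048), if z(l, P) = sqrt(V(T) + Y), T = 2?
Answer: sqrt(1048 + sqrt(19)) ≈ 32.440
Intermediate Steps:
z(l, P) = sqrt(19) (z(l, P) = sqrt(1 + 18) = sqrt(19))
sqrt(z(12, 37) + 1048) = sqrt(sqrt(19) + 1048) = sqrt(1048 + sqrt(19))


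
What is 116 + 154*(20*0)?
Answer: 116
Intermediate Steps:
116 + 154*(20*0) = 116 + 154*0 = 116 + 0 = 116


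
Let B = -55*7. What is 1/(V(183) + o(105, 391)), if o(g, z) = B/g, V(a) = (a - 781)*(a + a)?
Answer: -3/656615 ≈ -4.5689e-6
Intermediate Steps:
V(a) = 2*a*(-781 + a) (V(a) = (-781 + a)*(2*a) = 2*a*(-781 + a))
B = -385
o(g, z) = -385/g
1/(V(183) + o(105, 391)) = 1/(2*183*(-781 + 183) - 385/105) = 1/(2*183*(-598) - 385*1/105) = 1/(-218868 - 11/3) = 1/(-656615/3) = -3/656615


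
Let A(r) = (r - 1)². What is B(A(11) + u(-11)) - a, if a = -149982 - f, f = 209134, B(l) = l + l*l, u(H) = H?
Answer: 367126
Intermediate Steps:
A(r) = (-1 + r)²
B(l) = l + l²
a = -359116 (a = -149982 - 1*209134 = -149982 - 209134 = -359116)
B(A(11) + u(-11)) - a = ((-1 + 11)² - 11)*(1 + ((-1 + 11)² - 11)) - 1*(-359116) = (10² - 11)*(1 + (10² - 11)) + 359116 = (100 - 11)*(1 + (100 - 11)) + 359116 = 89*(1 + 89) + 359116 = 89*90 + 359116 = 8010 + 359116 = 367126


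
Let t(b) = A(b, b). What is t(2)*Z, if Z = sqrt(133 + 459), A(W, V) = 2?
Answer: 8*sqrt(37) ≈ 48.662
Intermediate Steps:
Z = 4*sqrt(37) (Z = sqrt(592) = 4*sqrt(37) ≈ 24.331)
t(b) = 2
t(2)*Z = 2*(4*sqrt(37)) = 8*sqrt(37)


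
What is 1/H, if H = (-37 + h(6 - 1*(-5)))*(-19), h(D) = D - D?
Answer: 1/703 ≈ 0.0014225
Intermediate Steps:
h(D) = 0
H = 703 (H = (-37 + 0)*(-19) = -37*(-19) = 703)
1/H = 1/703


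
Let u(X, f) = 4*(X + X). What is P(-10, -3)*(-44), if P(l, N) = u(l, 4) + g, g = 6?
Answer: 3256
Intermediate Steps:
u(X, f) = 8*X (u(X, f) = 4*(2*X) = 8*X)
P(l, N) = 6 + 8*l (P(l, N) = 8*l + 6 = 6 + 8*l)
P(-10, -3)*(-44) = (6 + 8*(-10))*(-44) = (6 - 80)*(-44) = -74*(-44) = 3256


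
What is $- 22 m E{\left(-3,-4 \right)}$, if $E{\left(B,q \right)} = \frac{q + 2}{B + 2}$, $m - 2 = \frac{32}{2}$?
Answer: $-792$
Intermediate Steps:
$m = 18$ ($m = 2 + \frac{32}{2} = 2 + 32 \cdot \frac{1}{2} = 2 + 16 = 18$)
$E{\left(B,q \right)} = \frac{2 + q}{2 + B}$
$- 22 m E{\left(-3,-4 \right)} = \left(-22\right) 18 \frac{2 - 4}{2 - 3} = - 396 \frac{1}{-1} \left(-2\right) = - 396 \left(\left(-1\right) \left(-2\right)\right) = \left(-396\right) 2 = -792$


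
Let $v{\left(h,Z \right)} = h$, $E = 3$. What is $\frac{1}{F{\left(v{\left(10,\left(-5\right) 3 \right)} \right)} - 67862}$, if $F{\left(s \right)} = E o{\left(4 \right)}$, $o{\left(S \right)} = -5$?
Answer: $- \frac{1}{67877} \approx -1.4733 \cdot 10^{-5}$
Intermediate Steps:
$F{\left(s \right)} = -15$ ($F{\left(s \right)} = 3 \left(-5\right) = -15$)
$\frac{1}{F{\left(v{\left(10,\left(-5\right) 3 \right)} \right)} - 67862} = \frac{1}{-15 - 67862} = \frac{1}{-67877} = - \frac{1}{67877}$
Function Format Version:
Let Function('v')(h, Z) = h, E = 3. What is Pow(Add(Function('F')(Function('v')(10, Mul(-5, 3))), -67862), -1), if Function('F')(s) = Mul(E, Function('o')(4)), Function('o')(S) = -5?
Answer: Rational(-1, 67877) ≈ -1.4733e-5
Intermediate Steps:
Function('F')(s) = -15 (Function('F')(s) = Mul(3, -5) = -15)
Pow(Add(Function('F')(Function('v')(10, Mul(-5, 3))), -67862), -1) = Pow(Add(-15, -67862), -1) = Pow(-67877, -1) = Rational(-1, 67877)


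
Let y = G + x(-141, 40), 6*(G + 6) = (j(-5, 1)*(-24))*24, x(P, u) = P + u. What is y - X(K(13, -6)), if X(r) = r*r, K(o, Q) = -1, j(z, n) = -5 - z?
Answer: -108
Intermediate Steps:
X(r) = r²
G = -6 (G = -6 + (((-5 - 1*(-5))*(-24))*24)/6 = -6 + (((-5 + 5)*(-24))*24)/6 = -6 + ((0*(-24))*24)/6 = -6 + (0*24)/6 = -6 + (⅙)*0 = -6 + 0 = -6)
y = -107 (y = -6 + (-141 + 40) = -6 - 101 = -107)
y - X(K(13, -6)) = -107 - 1*(-1)² = -107 - 1*1 = -107 - 1 = -108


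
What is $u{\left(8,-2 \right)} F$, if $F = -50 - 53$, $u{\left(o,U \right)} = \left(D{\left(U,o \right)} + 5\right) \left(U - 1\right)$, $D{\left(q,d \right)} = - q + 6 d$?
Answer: $16995$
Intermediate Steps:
$u{\left(o,U \right)} = \left(-1 + U\right) \left(5 - U + 6 o\right)$ ($u{\left(o,U \right)} = \left(\left(- U + 6 o\right) + 5\right) \left(U - 1\right) = \left(5 - U + 6 o\right) \left(-1 + U\right) = \left(-1 + U\right) \left(5 - U + 6 o\right)$)
$F = -103$
$u{\left(8,-2 \right)} F = \left(-5 - 48 + 6 \left(-2\right) - - 2 \left(-2 - 48\right)\right) \left(-103\right) = \left(-5 - 48 - 12 - - 2 \left(-2 - 48\right)\right) \left(-103\right) = \left(-5 - 48 - 12 - \left(-2\right) \left(-50\right)\right) \left(-103\right) = \left(-5 - 48 - 12 - 100\right) \left(-103\right) = \left(-165\right) \left(-103\right) = 16995$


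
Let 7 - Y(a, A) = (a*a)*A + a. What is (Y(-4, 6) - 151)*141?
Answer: -33276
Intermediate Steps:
Y(a, A) = 7 - a - A*a² (Y(a, A) = 7 - ((a*a)*A + a) = 7 - (a²*A + a) = 7 - (A*a² + a) = 7 - (a + A*a²) = 7 + (-a - A*a²) = 7 - a - A*a²)
(Y(-4, 6) - 151)*141 = ((7 - 1*(-4) - 1*6*(-4)²) - 151)*141 = ((7 + 4 - 1*6*16) - 151)*141 = ((7 + 4 - 96) - 151)*141 = (-85 - 151)*141 = -236*141 = -33276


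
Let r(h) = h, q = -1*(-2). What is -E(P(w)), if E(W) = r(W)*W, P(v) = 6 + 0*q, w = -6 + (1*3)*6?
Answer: -36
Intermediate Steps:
q = 2
w = 12 (w = -6 + 3*6 = -6 + 18 = 12)
P(v) = 6 (P(v) = 6 + 0*2 = 6 + 0 = 6)
E(W) = W² (E(W) = W*W = W²)
-E(P(w)) = -1*6² = -1*36 = -36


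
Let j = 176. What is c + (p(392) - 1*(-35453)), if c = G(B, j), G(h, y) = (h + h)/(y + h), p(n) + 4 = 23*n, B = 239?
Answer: 18453453/415 ≈ 44466.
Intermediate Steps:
p(n) = -4 + 23*n
G(h, y) = 2*h/(h + y) (G(h, y) = (2*h)/(h + y) = 2*h/(h + y))
c = 478/415 (c = 2*239/(239 + 176) = 2*239/415 = 2*239*(1/415) = 478/415 ≈ 1.1518)
c + (p(392) - 1*(-35453)) = 478/415 + ((-4 + 23*392) - 1*(-35453)) = 478/415 + ((-4 + 9016) + 35453) = 478/415 + (9012 + 35453) = 478/415 + 44465 = 18453453/415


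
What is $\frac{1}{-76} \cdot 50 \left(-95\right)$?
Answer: $\frac{125}{2} \approx 62.5$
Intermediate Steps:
$\frac{1}{-76} \cdot 50 \left(-95\right) = \left(- \frac{1}{76}\right) 50 \left(-95\right) = \left(- \frac{25}{38}\right) \left(-95\right) = \frac{125}{2}$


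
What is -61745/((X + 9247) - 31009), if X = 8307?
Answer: 12349/2691 ≈ 4.5890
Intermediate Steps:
-61745/((X + 9247) - 31009) = -61745/((8307 + 9247) - 31009) = -61745/(17554 - 31009) = -61745/(-13455) = -61745*(-1/13455) = 12349/2691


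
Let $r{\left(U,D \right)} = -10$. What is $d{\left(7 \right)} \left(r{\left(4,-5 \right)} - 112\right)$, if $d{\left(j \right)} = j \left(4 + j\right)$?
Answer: $-9394$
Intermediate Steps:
$d{\left(7 \right)} \left(r{\left(4,-5 \right)} - 112\right) = 7 \left(4 + 7\right) \left(-10 - 112\right) = 7 \cdot 11 \left(-122\right) = 77 \left(-122\right) = -9394$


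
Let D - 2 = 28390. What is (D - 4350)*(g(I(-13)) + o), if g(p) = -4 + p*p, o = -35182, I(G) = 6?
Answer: -845076300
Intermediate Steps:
g(p) = -4 + p²
D = 28392 (D = 2 + 28390 = 28392)
(D - 4350)*(g(I(-13)) + o) = (28392 - 4350)*((-4 + 6²) - 35182) = 24042*((-4 + 36) - 35182) = 24042*(32 - 35182) = 24042*(-35150) = -845076300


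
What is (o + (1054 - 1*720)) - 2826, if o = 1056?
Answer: -1436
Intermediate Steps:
(o + (1054 - 1*720)) - 2826 = (1056 + (1054 - 1*720)) - 2826 = (1056 + (1054 - 720)) - 2826 = (1056 + 334) - 2826 = 1390 - 2826 = -1436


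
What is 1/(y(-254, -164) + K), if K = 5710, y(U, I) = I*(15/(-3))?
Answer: 1/6530 ≈ 0.00015314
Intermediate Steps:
y(U, I) = -5*I (y(U, I) = I*(15*(-⅓)) = I*(-5) = -5*I)
1/(y(-254, -164) + K) = 1/(-5*(-164) + 5710) = 1/(820 + 5710) = 1/6530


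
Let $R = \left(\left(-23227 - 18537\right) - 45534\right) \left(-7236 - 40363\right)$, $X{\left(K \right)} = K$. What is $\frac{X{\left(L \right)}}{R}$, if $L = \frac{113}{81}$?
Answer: $\frac{113}{336579097662} \approx 3.3573 \cdot 10^{-10}$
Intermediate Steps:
$L = \frac{113}{81}$ ($L = 113 \cdot \frac{1}{81} = \frac{113}{81} \approx 1.3951$)
$R = 4155297502$ ($R = \left(\left(-23227 - 18537\right) - 45534\right) \left(-47599\right) = \left(-41764 - 45534\right) \left(-47599\right) = \left(-87298\right) \left(-47599\right) = 4155297502$)
$\frac{X{\left(L \right)}}{R} = \frac{113}{81 \cdot 4155297502} = \frac{113}{81} \cdot \frac{1}{4155297502} = \frac{113}{336579097662}$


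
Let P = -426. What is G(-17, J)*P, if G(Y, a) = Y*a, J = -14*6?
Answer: -608328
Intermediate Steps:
J = -84
G(-17, J)*P = -17*(-84)*(-426) = 1428*(-426) = -608328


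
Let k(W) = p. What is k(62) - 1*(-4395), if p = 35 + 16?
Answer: 4446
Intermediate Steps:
p = 51
k(W) = 51
k(62) - 1*(-4395) = 51 - 1*(-4395) = 51 + 4395 = 4446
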